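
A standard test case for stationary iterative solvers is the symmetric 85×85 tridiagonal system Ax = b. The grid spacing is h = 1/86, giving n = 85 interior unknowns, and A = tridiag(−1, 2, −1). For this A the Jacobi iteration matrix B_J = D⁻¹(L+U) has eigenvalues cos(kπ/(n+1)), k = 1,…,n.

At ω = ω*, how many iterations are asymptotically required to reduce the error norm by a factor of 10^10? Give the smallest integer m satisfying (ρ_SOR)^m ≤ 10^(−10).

With n=85, ρ(Jacobi) = cos(π/86) = 0.9993328.
1 − cos²(π/86) = sin²(π/86) ⇒ √(1−ρ_J²) = sin(π/86) = 0.0365220.
Then 2/(1+√(1−ρ_J²)) = 2/(1+0.0365220); ω* = 2/1.0365220 = 1.9295297.
ρ(B_{ω*}) = ω*−1 = 0.9295297
Need (0.9295297)^m ≤ 10^(−10): m ≥ 10·ln10/|ln 0.9295297| = 23.0259/0.0730765 = 315.093 ⇒ m = 316.

m = 316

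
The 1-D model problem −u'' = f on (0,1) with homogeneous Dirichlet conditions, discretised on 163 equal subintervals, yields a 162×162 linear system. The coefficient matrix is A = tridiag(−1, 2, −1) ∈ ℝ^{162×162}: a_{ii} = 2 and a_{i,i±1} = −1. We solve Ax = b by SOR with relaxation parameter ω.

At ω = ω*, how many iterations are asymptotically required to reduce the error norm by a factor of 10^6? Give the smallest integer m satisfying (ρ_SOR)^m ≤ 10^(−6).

ρ_J = max_k |cos(kπ/163)| = cos(π/163) = 0.9998143
root = sin(π/163) = 0.0192724  (since 1−cos² = sin²).
ω* = 2/(1+0.0192724) = 1.9621840
Hence ρ(B_{ω*}) = 1.9621840 − 1 = 0.9621840.
(0.9621840)^m ≤ 10^{−6}  ⇒  m·ln(0.9621840) ≤ −6·ln10  ⇒  m ≥ 358.382  ⇒  m = 359

m = 359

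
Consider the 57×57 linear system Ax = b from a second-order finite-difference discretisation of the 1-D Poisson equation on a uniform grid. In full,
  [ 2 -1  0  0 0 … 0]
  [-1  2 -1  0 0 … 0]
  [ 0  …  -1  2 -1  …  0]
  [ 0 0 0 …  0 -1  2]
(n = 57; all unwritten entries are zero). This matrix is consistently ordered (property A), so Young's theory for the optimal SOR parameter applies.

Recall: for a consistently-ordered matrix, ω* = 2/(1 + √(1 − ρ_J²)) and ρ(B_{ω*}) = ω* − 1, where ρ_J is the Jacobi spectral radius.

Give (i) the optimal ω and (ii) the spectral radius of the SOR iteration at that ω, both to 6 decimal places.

ρ_J = max_k |cos(kπ/58)| = cos(π/58) = 0.998533
√(1 − cos²(π/58)) = sin(π/58) ≈ 0.0541389.
Young: ω* = 2/(1+√(1−ρ_J²)) = 2/(1+0.0541389) = 2/1.0541389 = 1.897283.
[ρ_SOR] ω* − 1 = 0.897283.

ω* = 1.897283, ρ_SOR = 0.897283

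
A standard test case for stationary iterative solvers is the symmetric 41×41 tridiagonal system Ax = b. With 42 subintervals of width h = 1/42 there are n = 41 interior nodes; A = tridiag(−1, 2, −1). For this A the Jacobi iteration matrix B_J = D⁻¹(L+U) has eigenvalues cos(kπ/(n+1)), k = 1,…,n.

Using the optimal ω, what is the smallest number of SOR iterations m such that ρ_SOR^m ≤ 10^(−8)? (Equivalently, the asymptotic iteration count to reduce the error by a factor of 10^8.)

½·tridiag(1,0,1) at n=41: λ_k = cos(kπ/42); max |λ| at k=1 ⇒ ρ_J = cos(π/42) ≈ 0.9972038.
√(1−ρ_J²) = |sin(π/42)| = 0.0747301
ω* = 2/(1+0.0747301) = 1.8609323
ρ(B_{ω*}) = ω*−1 = 0.8609323
ρ_SOR^m ≤ 10^(−8) ⇔ m ≥ 8·ln10/(−ln 0.8609323) = 18.4207/0.149739 = 123.019; m = ⌈123.019⌉ = 124.

m = 124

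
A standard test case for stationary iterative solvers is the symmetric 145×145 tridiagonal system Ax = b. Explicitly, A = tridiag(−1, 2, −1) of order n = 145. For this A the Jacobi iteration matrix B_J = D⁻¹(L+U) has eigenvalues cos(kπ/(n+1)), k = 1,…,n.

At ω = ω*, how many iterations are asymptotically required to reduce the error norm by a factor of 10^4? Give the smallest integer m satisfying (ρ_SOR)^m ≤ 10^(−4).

n=145: λ(B_J) = 1 − λ(A)/2 = cos(kπ/146); k=1 gives ρ_J = 0.9997685.
1 − cos²(π/146) = sin²(π/146) ⇒ √(1−ρ_J²) = sin(π/146) = 0.0215161.
[ω*] 2 ÷ (1 + 0.0215161) = 2 ÷ 1.0215161 = 1.9578742.
At ω = 1.9578742 every |λ(B_ω)| = ω−1, so ρ_SOR = 0.9578742.
For 4 digits: m = 4·ln10 / (−ln 0.9578742) = 9.21034/0.0430388 = 214.001; round up → m = 215.

m = 215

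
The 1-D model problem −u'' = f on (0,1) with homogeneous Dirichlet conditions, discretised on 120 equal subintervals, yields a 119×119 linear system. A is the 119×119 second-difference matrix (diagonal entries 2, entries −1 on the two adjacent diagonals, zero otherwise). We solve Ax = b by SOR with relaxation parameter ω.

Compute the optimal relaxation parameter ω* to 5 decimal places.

[ρ_J] n=119: ρ(B_J) = cos(π/(n+1)) = cos(π/120) = 0.99966.
√(1−ρ_J²) = |sin(π/120)| = 0.026177
Young: ω* = 2/(1+√(1−ρ_J²)) = 2/(1+0.026177) = 2/1.026177 = 1.94898.
Hence ρ(B_{ω*}) = 1.94898 − 1 = 0.94898.

ω* = 1.94898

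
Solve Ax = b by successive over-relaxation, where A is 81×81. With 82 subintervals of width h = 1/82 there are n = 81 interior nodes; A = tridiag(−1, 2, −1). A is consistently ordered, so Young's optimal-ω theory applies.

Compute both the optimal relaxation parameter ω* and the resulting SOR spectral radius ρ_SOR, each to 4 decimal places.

ω* = 1.9262, ρ_SOR = 0.9262

n=81: λ(B_J) = 1 − λ(A)/2 = cos(kπ/82); k=1 gives ρ_J = 0.9993.
√(1−ρ_J²) = |sin(π/82)| = 0.03830
Then 2/(1+√(1−ρ_J²)) = 2/(1+0.03830); ω* = 2/1.03830 = 1.9262.
At ω = 1.9262 every |λ(B_ω)| = ω−1, so ρ_SOR = 0.9262.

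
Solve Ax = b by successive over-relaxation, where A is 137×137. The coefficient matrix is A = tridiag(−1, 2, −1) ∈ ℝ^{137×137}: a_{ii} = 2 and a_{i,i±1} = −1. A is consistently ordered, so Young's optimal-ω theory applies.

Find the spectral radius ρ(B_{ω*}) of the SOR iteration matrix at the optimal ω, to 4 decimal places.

With n=137, ρ(Jacobi) = cos(π/138) = 0.9997.
√(1 − cos²(π/138)) = sin(π/138) ≈ 0.02276.
ω* = 2 / (1 + 0.02276) = 2 / 1.02276 ≈ 1.9555.
and ρ(B_{ω*}) = 1.9555 − 1 = 0.9555.

ρ_SOR = 0.9555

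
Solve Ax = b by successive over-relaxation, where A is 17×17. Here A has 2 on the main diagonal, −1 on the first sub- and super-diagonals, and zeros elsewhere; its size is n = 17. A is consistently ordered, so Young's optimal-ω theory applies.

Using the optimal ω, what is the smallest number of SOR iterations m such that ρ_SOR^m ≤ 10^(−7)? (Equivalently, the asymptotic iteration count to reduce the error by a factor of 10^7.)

n=17: λ(B_J) = 1 − λ(A)/2 = cos(kπ/18); k=1 gives ρ_J = 0.9848078.
√(1 − cos²(π/18)) = sin(π/18) ≈ 0.1736482.
ω* = 2/(1 + 0.1736482) = 2/1.1736482 = 1.7040882.
ρ_SOR = ω* − 1 ≈ 0.7040882.
Need (0.7040882)^m ≤ 10^(−7): m ≥ 7·ln10/|ln 0.7040882| = 16.1181/0.350852 = 45.940 ⇒ m = 46.

m = 46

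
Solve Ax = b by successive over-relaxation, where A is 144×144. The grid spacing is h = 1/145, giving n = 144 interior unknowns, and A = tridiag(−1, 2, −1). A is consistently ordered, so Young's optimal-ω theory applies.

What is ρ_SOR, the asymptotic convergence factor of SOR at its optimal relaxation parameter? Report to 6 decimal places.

ρ_SOR = 0.957590

½·tridiag(1,0,1) at n=144: λ_k = cos(kπ/145); max |λ| at k=1 ⇒ ρ_J = cos(π/145) ≈ 0.999765.
root = sin(π/145) = 0.0216645  (since 1−cos² = sin²).
So ω* = 2/1.0216645 = 1.957590 (Young).
At ω = 1.957590 every |λ(B_ω)| = ω−1, so ρ_SOR = 0.957590.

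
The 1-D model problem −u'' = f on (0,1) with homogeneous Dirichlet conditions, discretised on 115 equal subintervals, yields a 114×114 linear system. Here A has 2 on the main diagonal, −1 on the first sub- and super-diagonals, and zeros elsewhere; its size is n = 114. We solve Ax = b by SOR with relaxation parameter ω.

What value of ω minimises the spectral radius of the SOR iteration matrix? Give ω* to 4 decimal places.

ω* = 1.9468

½·tridiag(1,0,1) at n=114: λ_k = cos(kπ/115); max |λ| at k=1 ⇒ ρ_J = cos(π/115) ≈ 0.9996.
√(1−ρ_J²) simplifies to sin(π/115) = 0.02731.
ω* = 2 / (1 + 0.02731) = 2 / 1.02731 ≈ 1.9468.
[ρ_SOR] ω* − 1 = 0.9468.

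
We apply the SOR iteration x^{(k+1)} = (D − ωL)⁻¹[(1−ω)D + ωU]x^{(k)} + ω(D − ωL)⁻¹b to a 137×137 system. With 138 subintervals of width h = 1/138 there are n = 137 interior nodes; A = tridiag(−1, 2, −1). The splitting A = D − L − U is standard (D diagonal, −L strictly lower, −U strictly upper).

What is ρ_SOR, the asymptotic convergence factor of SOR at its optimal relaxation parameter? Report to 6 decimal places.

ρ_SOR = 0.955487

½·tridiag(1,0,1) at n=137: λ_k = cos(kπ/138); max |λ| at k=1 ⇒ ρ_J = cos(π/138) ≈ 0.999741.
√(1 − cos²(π/138)) = sin(π/138) ≈ 0.0227632.
ω* = 2/(1+0.0227632) = 1.955487
Hence ρ(B_{ω*}) = 1.955487 − 1 = 0.955487.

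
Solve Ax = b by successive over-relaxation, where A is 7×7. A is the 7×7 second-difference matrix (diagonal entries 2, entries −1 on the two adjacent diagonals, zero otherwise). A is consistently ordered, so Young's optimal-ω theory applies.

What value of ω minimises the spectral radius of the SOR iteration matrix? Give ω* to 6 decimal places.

spectrum of D⁻¹(L+U) = {cos(kπ/8) : 1≤k≤7}; ρ_J = cos(π/8) = 0.923880.
√(1−ρ_J²) simplifies to sin(π/8) = 0.3826834.
ω* = 2 / (1 + 0.3826834) = 2 / 1.3826834 ≈ 1.446463.
ρ_SOR = ω* − 1 ≈ 0.446463.

ω* = 1.446463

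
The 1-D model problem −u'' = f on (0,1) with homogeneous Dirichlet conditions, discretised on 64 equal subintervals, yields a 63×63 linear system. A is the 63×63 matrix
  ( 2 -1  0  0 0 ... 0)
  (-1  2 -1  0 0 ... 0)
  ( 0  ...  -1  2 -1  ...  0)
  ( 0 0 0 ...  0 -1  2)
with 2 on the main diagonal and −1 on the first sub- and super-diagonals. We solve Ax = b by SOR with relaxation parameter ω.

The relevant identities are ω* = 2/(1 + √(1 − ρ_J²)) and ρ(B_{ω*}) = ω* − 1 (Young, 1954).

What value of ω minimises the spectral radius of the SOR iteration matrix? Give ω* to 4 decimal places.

With n=63, ρ(Jacobi) = cos(π/64) = 0.9988.
√(1−ρ_J²) simplifies to sin(π/64) = 0.04907.
Young: ω* = 2/(1+√(1−ρ_J²)) = 2/(1+0.04907) = 2/1.04907 = 1.9065.
Hence ρ(B_{ω*}) = 1.9065 − 1 = 0.9065.

ω* = 1.9065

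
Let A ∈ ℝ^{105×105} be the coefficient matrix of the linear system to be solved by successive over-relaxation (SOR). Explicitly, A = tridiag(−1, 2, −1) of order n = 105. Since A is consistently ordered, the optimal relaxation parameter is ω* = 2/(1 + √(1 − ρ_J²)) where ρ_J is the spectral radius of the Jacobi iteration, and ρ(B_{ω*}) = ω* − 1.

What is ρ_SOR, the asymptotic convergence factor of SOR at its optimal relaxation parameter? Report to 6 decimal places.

½·tridiag(1,0,1) at n=105: λ_k = cos(kπ/106); max |λ| at k=1 ⇒ ρ_J = cos(π/106) ≈ 0.999561.
√(1−ρ_J²) = |sin(π/106)| = 0.0296333
Then 2/(1+√(1−ρ_J²)) = 2/(1+0.0296333); ω* = 2/1.0296333 = 1.942439.
and ρ(B_{ω*}) = 1.942439 − 1 = 0.942439.

ρ_SOR = 0.942439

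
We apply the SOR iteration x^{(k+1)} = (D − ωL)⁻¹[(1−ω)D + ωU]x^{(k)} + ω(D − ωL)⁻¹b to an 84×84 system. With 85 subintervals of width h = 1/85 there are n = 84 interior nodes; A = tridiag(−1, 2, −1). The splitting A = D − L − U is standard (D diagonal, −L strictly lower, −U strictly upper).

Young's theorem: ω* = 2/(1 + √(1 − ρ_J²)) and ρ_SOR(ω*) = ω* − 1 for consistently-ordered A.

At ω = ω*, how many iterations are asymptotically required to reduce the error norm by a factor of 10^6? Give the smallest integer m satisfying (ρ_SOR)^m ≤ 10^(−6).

With n=84, ρ(Jacobi) = cos(π/85) = 0.9993171.
√(1−ρ_J²) = |sin(π/85)| = 0.0369515
[ω*] 2 ÷ (1 + 0.0369515) = 2 ÷ 1.0369515 = 1.9287305.
and ρ(B_{ω*}) = 1.9287305 − 1 = 0.9287305.
(0.9287305)^m ≤ 10^{−6}  ⇒  m·ln(0.9287305) ≤ −6·ln10  ⇒  m ≥ 186.856  ⇒  m = 187

m = 187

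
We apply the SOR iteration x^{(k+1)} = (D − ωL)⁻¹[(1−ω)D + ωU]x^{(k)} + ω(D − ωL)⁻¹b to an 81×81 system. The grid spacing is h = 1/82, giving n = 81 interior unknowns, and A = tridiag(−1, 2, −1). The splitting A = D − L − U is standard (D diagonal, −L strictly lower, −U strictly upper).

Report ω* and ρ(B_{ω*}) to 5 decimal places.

ω* = 1.92622, ρ_SOR = 0.92622

n=81: λ(B_J) = 1 − λ(A)/2 = cos(kπ/82); k=1 gives ρ_J = 0.99927.
√(1−ρ_J²) = |sin(π/82)| = 0.038303
Then 2/(1+√(1−ρ_J²)) = 2/(1+0.038303); ω* = 2/1.038303 = 1.92622.
ρ_SOR = ω* − 1 = 1.92622 − 1 = 0.92622.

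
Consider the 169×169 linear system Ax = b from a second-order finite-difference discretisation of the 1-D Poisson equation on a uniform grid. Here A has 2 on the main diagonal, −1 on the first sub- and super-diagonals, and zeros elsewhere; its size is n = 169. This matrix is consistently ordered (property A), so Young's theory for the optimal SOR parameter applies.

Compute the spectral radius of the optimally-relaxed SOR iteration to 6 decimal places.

ρ_SOR = 0.963713

[ρ_J] n=169: ρ(B_J) = cos(π/(n+1)) = cos(π/170) = 0.999829.
√(1−ρ_J²) simplifies to sin(π/170) = 0.0184789.
[ω*] 2 ÷ (1 + 0.0184789) = 2 ÷ 1.0184789 = 1.963713.
At ω = 1.963713 every |λ(B_ω)| = ω−1, so ρ_SOR = 0.963713.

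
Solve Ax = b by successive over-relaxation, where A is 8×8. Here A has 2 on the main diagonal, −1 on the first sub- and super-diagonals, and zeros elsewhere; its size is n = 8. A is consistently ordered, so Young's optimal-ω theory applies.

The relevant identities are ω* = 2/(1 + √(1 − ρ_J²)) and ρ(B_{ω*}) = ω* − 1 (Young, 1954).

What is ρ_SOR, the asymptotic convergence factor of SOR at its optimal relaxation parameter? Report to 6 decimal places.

With n=8, ρ(Jacobi) = cos(π/9) = 0.939693.
root = sin(π/9) = 0.3420201  (since 1−cos² = sin²).
ω* = 2/(1 + 0.3420201) = 2/1.3420201 = 1.490291.
ρ_SOR = ω* − 1 = 1.490291 − 1 = 0.490291.

ρ_SOR = 0.490291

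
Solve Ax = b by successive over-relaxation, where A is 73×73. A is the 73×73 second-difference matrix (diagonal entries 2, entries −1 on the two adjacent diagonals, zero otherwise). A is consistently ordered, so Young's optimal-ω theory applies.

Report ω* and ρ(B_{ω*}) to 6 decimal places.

B_J for the 73×73 system has eigenvalues cos(kπ/74); ρ_J = cos(π/74) = 0.999099.
√(1−ρ_J²) simplifies to sin(π/74) = 0.0424412.
Young: ω* = 2/(1+√(1−ρ_J²)) = 2/(1+0.0424412) = 2/1.0424412 = 1.918573.
ρ_SOR = ω* − 1 ≈ 0.918573.

ω* = 1.918573, ρ_SOR = 0.918573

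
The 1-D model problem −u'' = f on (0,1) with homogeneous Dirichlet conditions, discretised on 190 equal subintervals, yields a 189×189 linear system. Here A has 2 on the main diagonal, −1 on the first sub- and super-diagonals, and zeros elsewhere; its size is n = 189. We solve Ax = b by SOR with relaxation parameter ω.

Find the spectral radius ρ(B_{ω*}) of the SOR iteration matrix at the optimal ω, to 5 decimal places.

ρ_SOR = 0.96747

ρ_J = max_k |cos(kπ/190)| = cos(π/190) = 0.99986
1 − cos²(π/190) = sin²(π/190) ⇒ √(1−ρ_J²) = sin(π/190) = 0.016534.
[ω*] 2 ÷ (1 + 0.016534) = 2 ÷ 1.016534 = 1.96747.
ρ_SOR = ω* − 1 ≈ 0.96747.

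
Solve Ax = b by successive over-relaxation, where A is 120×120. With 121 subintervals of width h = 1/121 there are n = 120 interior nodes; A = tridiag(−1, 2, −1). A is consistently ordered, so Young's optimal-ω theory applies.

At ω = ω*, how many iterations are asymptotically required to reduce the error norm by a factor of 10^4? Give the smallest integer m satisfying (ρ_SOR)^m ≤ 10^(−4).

m = 178

B_J for the 120×120 system has eigenvalues cos(kπ/121); ρ_J = cos(π/121) = 0.9996630.
√(1 − cos²(π/121)) = sin(π/121) ≈ 0.0259607.
Young: ω* = 2/(1+√(1−ρ_J²)) = 2/(1+0.0259607) = 2/1.0259607 = 1.9493924.
At ω = 1.9493924 every |λ(B_ω)| = ω−1, so ρ_SOR = 0.9493924.
4·ln10 = 9.21034; −ln(0.9493924) = 0.0519331; m = ⌈9.21034/0.0519331⌉ = ⌈177.350⌉ = 178.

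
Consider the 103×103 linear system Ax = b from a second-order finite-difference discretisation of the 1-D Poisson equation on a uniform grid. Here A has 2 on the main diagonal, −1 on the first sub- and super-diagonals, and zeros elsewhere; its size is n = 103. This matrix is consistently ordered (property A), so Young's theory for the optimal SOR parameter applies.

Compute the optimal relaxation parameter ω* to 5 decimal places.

ω* = 1.94136

n=103: λ(B_J) = 1 − λ(A)/2 = cos(kπ/104); k=1 gives ρ_J = 0.99954.
1 − cos²(π/104) = sin²(π/104) ⇒ √(1−ρ_J²) = sin(π/104) = 0.030203.
ω* = 2/(1 + 0.030203) = 2/1.030203 = 1.94136.
ρ_SOR = ω* − 1 ≈ 0.94136.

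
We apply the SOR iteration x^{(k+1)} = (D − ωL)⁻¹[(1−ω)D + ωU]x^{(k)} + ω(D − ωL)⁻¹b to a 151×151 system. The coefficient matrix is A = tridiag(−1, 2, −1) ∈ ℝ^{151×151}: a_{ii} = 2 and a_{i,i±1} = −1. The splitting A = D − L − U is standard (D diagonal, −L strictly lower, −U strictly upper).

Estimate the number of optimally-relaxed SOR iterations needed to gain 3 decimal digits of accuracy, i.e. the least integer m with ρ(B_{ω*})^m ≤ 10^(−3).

spectrum of D⁻¹(L+U) = {cos(kπ/152) : 1≤k≤151}; ρ_J = cos(π/152) = 0.9997864.
1 − cos²(π/152) = sin²(π/152) ⇒ √(1−ρ_J²) = sin(π/152) = 0.0206669.
ω* = 2 / (1 + 0.0206669) = 2 / 1.0206669 ≈ 1.9595031.
ρ(B_{ω*}) = ω*−1 = 0.9595031
(0.9595031)^m ≤ 10^{−3}  ⇒  m·ln(0.9595031) ≤ −3·ln10  ⇒  m ≥ 167.097  ⇒  m = 168

m = 168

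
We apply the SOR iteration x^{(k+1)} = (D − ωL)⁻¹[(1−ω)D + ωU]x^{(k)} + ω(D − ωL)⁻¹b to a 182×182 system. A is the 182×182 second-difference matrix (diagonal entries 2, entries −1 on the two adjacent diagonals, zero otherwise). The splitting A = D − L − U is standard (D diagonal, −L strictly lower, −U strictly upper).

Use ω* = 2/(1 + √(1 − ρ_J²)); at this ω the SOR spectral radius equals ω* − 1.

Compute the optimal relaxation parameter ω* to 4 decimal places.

½·tridiag(1,0,1) at n=182: λ_k = cos(kπ/183); max |λ| at k=1 ⇒ ρ_J = cos(π/183) ≈ 0.9999.
√(1 − cos²(π/183)) = sin(π/183) ≈ 0.01717.
ω* = 2/(1 + 0.01717) = 2/1.01717 = 1.9662.
ρ_SOR = ω* − 1 = 1.9662 − 1 = 0.9662.

ω* = 1.9662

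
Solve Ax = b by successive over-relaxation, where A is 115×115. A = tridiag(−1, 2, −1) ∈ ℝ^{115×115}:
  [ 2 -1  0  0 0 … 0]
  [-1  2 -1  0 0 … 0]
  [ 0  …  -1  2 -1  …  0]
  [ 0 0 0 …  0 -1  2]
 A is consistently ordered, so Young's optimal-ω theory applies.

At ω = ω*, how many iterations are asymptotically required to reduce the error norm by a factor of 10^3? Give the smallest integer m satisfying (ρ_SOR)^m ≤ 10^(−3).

[ρ_J] n=115: ρ(B_J) = cos(π/(n+1)) = cos(π/116) = 0.9996333.
root = sin(π/116) = 0.0270794  (since 1−cos² = sin²).
[ω*] 2 ÷ (1 + 0.0270794) = 2 ÷ 1.0270794 = 1.9472691.
ρ_SOR = ω* − 1 = 1.9472691 − 1 = 0.9472691.
m ≥ 3·ln10 / (−ln 0.9472691) = 127.515; smallest integer m = 128.

m = 128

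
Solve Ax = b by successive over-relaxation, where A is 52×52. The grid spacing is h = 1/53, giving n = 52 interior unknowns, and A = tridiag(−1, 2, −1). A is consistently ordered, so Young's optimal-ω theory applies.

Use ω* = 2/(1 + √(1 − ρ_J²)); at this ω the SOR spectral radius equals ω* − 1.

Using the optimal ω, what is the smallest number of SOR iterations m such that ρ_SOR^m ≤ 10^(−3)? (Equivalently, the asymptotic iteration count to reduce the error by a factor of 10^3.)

m = 59

B_J for the 52×52 system has eigenvalues cos(kπ/53); ρ_J = cos(π/53) = 0.9982437.
√(1 − cos²(π/53)) = sin(π/53) ≈ 0.0592406.
ω* = 2/(1+0.0592406) = 1.8881451
ρ_SOR = ω* − 1 = 1.8881451 − 1 = 0.8881451.
For 3 digits: m = 3·ln10 / (−ln 0.8881451) = 6.90776/0.11862 = 58.234; round up → m = 59.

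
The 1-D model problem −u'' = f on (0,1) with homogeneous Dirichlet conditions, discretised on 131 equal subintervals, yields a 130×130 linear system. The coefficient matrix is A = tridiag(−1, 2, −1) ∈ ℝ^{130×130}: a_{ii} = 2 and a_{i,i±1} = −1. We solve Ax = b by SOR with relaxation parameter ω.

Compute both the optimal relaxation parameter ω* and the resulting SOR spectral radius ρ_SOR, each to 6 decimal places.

B_J for the 130×130 system has eigenvalues cos(kπ/131); ρ_J = cos(π/131) = 0.999712.
1 − cos²(π/131) = sin²(π/131) ⇒ √(1−ρ_J²) = sin(π/131) = 0.0239793.
Young: ω* = 2/(1+√(1−ρ_J²)) = 2/(1+0.0239793) = 2/1.0239793 = 1.953164.
Hence ρ(B_{ω*}) = 1.953164 − 1 = 0.953164.

ω* = 1.953164, ρ_SOR = 0.953164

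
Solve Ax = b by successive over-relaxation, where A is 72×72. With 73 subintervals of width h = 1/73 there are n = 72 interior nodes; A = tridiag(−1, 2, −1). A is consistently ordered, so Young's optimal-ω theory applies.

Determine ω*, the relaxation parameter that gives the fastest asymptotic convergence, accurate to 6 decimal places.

ω* = 1.917505

½·tridiag(1,0,1) at n=72: λ_k = cos(kπ/73); max |λ| at k=1 ⇒ ρ_J = cos(π/73) ≈ 0.999074.
1 − cos²(π/73) = sin²(π/73) ⇒ √(1−ρ_J²) = sin(π/73) = 0.0430222.
Then 2/(1+√(1−ρ_J²)) = 2/(1+0.0430222); ω* = 2/1.0430222 = 1.917505.
At ω = 1.917505 every |λ(B_ω)| = ω−1, so ρ_SOR = 0.917505.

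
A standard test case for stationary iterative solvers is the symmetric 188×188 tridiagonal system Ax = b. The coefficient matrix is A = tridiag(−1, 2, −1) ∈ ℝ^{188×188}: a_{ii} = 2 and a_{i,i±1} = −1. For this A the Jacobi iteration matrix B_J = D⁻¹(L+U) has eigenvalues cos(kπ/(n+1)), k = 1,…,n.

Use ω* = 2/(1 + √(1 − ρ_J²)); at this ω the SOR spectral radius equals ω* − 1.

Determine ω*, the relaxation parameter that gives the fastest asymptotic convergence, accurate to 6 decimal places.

n=188: λ(B_J) = 1 − λ(A)/2 = cos(kπ/189); k=1 gives ρ_J = 0.999862.
√(1 − cos²(π/189)) = sin(π/189) ≈ 0.0166214.
So ω* = 2/1.0166214 = 1.967301 (Young).
[ρ_SOR] ω* − 1 = 0.967301.

ω* = 1.967301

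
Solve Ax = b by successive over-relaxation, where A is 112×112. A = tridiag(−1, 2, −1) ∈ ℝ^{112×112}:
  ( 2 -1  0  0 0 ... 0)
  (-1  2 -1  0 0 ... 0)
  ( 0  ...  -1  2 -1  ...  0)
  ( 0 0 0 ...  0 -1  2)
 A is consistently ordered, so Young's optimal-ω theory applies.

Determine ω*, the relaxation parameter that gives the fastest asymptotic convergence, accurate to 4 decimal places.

ω* = 1.9459

½·tridiag(1,0,1) at n=112: λ_k = cos(kπ/113); max |λ| at k=1 ⇒ ρ_J = cos(π/113) ≈ 0.9996.
1 − cos²(π/113) = sin²(π/113) ⇒ √(1−ρ_J²) = sin(π/113) = 0.02780.
Young: ω* = 2/(1+√(1−ρ_J²)) = 2/(1+0.02780) = 2/1.02780 = 1.9459.
ρ_SOR = ω* − 1 = 1.9459 − 1 = 0.9459.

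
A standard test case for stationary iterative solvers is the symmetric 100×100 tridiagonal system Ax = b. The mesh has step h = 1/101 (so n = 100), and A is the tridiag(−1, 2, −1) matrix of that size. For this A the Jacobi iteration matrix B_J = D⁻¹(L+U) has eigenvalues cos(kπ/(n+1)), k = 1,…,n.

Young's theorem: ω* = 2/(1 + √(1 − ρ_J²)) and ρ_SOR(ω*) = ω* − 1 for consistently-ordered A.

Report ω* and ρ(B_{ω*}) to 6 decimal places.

ω* = 1.939676, ρ_SOR = 0.939676

B_J for the 100×100 system has eigenvalues cos(kπ/101); ρ_J = cos(π/101) = 0.999516.
root = sin(π/101) = 0.0310999  (since 1−cos² = sin²).
Young: ω* = 2/(1+√(1−ρ_J²)) = 2/(1+0.0310999) = 2/1.0310999 = 1.939676.
ρ_SOR = ω* − 1 ≈ 0.939676.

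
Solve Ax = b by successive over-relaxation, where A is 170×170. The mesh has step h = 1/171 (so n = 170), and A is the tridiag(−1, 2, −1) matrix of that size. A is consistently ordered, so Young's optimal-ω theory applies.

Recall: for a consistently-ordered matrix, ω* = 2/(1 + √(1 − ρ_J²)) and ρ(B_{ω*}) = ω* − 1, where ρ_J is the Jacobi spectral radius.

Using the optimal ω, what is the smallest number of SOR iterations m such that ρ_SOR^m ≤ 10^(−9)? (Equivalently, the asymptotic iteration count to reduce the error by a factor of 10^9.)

m = 564

n=170: λ(B_J) = 1 − λ(A)/2 = cos(kπ/171); k=1 gives ρ_J = 0.9998312.
1 − cos²(π/171) = sin²(π/171) ⇒ √(1−ρ_J²) = sin(π/171) = 0.0183709.
So ω* = 2/1.0183709 = 1.9639210 (Young).
ρ(B_{ω*}) = ω*−1 = 0.9639210
ρ_SOR^m ≤ 10^(−9) ⇔ m ≥ 9·ln10/(−ln 0.9639210) = 20.7233/0.0367459 = 563.962; m = ⌈563.962⌉ = 564.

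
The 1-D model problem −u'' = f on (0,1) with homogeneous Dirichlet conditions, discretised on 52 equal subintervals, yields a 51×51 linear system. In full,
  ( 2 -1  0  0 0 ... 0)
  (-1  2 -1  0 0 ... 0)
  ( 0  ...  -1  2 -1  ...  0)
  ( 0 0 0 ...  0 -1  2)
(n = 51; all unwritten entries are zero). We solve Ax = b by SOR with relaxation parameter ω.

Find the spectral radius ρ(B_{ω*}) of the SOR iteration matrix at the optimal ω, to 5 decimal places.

ρ_SOR = 0.88612

spectrum of D⁻¹(L+U) = {cos(kπ/52) : 1≤k≤51}; ρ_J = cos(π/52) = 0.99818.
√(1−ρ_J²) simplifies to sin(π/52) = 0.060378.
[ω*] 2 ÷ (1 + 0.060378) = 2 ÷ 1.060378 = 1.88612.
[ρ_SOR] ω* − 1 = 0.88612.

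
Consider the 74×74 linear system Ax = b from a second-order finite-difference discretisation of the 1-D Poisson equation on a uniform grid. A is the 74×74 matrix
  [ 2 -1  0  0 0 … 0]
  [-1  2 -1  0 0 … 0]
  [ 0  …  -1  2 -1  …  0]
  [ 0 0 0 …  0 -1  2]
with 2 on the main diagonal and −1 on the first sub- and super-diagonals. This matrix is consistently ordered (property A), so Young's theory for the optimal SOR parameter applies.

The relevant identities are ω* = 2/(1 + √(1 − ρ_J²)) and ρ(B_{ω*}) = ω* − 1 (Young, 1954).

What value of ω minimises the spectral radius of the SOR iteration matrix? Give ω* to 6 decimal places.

ω* = 1.919615

B_J for the 74×74 system has eigenvalues cos(kπ/75); ρ_J = cos(π/75) = 0.999123.
√(1 − cos²(π/75)) = sin(π/75) ≈ 0.0418757.
Then 2/(1+√(1−ρ_J²)) = 2/(1+0.0418757); ω* = 2/1.0418757 = 1.919615.
ρ(B_{ω*}) = ω*−1 = 0.919615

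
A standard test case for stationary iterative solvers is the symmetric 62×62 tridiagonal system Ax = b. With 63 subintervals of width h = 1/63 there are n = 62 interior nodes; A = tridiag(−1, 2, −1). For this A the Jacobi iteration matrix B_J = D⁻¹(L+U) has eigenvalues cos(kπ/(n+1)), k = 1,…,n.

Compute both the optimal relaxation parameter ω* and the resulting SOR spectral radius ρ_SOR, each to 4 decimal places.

ω* = 1.9050, ρ_SOR = 0.9050

[ρ_J] n=62: ρ(B_J) = cos(π/(n+1)) = cos(π/63) = 0.9988.
√(1−ρ_J²) simplifies to sin(π/63) = 0.04985.
ω* = 2 / (1 + 0.04985) = 2 / 1.04985 ≈ 1.9050.
ρ_SOR = ω* − 1 ≈ 0.9050.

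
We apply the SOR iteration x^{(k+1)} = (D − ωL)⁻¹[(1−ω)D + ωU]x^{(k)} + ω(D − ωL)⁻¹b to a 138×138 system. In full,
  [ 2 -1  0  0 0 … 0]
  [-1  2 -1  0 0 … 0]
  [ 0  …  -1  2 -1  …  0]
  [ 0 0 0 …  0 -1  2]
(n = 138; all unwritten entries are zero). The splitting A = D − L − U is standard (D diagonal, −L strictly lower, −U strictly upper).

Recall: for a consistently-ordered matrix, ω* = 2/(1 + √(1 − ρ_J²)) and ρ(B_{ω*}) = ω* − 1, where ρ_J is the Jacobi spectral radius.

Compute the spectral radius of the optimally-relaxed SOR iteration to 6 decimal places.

[ρ_J] n=138: ρ(B_J) = cos(π/(n+1)) = cos(π/139) = 0.999745.
√(1 − cos²(π/139)) = sin(π/139) ≈ 0.0225995.
ω* = 2 / (1 + 0.0225995) = 2 / 1.0225995 ≈ 1.955800.
ρ(B_{ω*}) = ω*−1 = 0.955800

ρ_SOR = 0.955800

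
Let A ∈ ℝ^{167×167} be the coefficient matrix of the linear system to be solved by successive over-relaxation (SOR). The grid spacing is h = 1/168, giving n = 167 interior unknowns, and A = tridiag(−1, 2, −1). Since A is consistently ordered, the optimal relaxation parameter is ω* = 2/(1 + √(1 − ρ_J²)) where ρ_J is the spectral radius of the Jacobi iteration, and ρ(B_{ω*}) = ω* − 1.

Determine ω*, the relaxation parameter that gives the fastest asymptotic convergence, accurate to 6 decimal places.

½·tridiag(1,0,1) at n=167: λ_k = cos(kπ/168); max |λ| at k=1 ⇒ ρ_J = cos(π/168) ≈ 0.999825.
√(1−ρ_J²) simplifies to sin(π/168) = 0.0186989.
Then 2/(1+√(1−ρ_J²)) = 2/(1+0.0186989); ω* = 2/1.0186989 = 1.963289.
Hence ρ(B_{ω*}) = 1.963289 − 1 = 0.963289.

ω* = 1.963289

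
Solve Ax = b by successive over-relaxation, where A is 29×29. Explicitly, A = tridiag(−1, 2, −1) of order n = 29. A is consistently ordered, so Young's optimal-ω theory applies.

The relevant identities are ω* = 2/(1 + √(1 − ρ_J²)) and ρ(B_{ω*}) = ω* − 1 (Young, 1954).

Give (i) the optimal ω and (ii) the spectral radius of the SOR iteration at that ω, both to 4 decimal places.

ω* = 1.8107, ρ_SOR = 0.8107

With n=29, ρ(Jacobi) = cos(π/30) = 0.9945.
√(1−ρ_J²) = |sin(π/30)| = 0.10453
ω* = 2/(1+0.10453) = 1.8107
ρ_SOR = ω* − 1 = 1.8107 − 1 = 0.8107.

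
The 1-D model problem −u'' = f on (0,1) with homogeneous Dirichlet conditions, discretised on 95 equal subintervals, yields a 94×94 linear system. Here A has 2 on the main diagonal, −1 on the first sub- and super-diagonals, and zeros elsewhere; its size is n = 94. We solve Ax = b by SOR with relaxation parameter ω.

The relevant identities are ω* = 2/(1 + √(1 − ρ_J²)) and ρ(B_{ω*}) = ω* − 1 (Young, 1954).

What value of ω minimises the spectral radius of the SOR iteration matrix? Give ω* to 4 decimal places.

With n=94, ρ(Jacobi) = cos(π/95) = 0.9995.
√(1 − cos²(π/95)) = sin(π/95) ≈ 0.03306.
ω* = 2/(1+0.03306) = 1.9360
ρ(B_{ω*}) = ω*−1 = 0.9360

ω* = 1.9360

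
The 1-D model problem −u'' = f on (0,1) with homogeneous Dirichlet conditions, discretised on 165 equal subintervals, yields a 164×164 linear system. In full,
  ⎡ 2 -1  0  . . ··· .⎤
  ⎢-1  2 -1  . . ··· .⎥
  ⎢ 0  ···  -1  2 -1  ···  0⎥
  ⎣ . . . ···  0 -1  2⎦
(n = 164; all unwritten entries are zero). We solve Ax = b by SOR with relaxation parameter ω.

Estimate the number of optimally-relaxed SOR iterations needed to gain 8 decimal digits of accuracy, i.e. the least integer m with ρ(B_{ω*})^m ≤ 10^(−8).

m = 484

B_J for the 164×164 system has eigenvalues cos(kπ/165); ρ_J = cos(π/165) = 0.9998187.
√(1−ρ_J²) = |sin(π/165)| = 0.0190388
ω* = 2 / (1 + 0.0190388) = 2 / 1.0190388 ≈ 1.9626338.
At ω = 1.9626338 every |λ(B_ω)| = ω−1, so ρ_SOR = 0.9626338.
(0.9626338)^m ≤ 10^{−8}  ⇒  m·ln(0.9626338) ≤ −8·ln10  ⇒  m ≥ 483.709  ⇒  m = 484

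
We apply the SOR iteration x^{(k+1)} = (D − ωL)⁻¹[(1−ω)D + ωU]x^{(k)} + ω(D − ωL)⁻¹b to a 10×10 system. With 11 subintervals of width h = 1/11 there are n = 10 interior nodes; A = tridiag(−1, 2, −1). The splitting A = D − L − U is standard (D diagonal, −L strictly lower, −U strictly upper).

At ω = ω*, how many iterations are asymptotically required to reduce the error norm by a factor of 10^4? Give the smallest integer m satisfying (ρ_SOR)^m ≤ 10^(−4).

m = 16

With n=10, ρ(Jacobi) = cos(π/11) = 0.9594930.
√(1−ρ_J²) = |sin(π/11)| = 0.2817326
[ω*] 2 ÷ (1 + 0.2817326) = 2 ÷ 1.2817326 = 1.5603879.
ρ_SOR = ω* − 1 = 1.5603879 − 1 = 0.5603879.
For 4 digits: m = 4·ln10 / (−ln 0.5603879) = 9.21034/0.579126 = 15.904; round up → m = 16.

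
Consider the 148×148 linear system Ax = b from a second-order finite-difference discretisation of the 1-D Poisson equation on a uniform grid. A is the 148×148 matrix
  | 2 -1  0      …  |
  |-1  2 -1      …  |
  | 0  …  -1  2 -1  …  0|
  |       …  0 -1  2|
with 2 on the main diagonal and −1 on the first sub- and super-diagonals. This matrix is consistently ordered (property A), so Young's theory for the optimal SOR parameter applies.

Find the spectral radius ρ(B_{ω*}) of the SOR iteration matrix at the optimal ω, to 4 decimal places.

ρ_SOR = 0.9587

n=148: λ(B_J) = 1 − λ(A)/2 = cos(kπ/149); k=1 gives ρ_J = 0.9998.
1 − cos²(π/149) = sin²(π/149) ⇒ √(1−ρ_J²) = sin(π/149) = 0.02108.
ω* = 2 / (1 + 0.02108) = 2 / 1.02108 ≈ 1.9587.
At ω = 1.9587 every |λ(B_ω)| = ω−1, so ρ_SOR = 0.9587.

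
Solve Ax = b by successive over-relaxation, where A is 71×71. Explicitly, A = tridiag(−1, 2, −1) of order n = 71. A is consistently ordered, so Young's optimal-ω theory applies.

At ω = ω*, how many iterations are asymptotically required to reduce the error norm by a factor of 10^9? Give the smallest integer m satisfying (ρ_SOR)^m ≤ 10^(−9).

With n=71, ρ(Jacobi) = cos(π/72) = 0.9990482.
√(1−ρ_J²) simplifies to sin(π/72) = 0.0436194.
So ω* = 2/1.0436194 = 1.9164075 (Young).
[ρ_SOR] ω* − 1 = 0.9164075.
(0.9164075)^m ≤ 10^{−9}  ⇒  m·ln(0.9164075) ≤ −9·ln10  ⇒  m ≥ 237.396  ⇒  m = 238

m = 238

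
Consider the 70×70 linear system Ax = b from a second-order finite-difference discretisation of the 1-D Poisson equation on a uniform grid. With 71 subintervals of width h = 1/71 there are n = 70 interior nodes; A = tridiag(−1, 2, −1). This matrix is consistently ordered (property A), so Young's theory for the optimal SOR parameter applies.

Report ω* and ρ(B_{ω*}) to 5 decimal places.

ω* = 1.91528, ρ_SOR = 0.91528

With n=70, ρ(Jacobi) = cos(π/71) = 0.99902.
√(1−ρ_J²) = |sin(π/71)| = 0.044233
Then 2/(1+√(1−ρ_J²)) = 2/(1+0.044233); ω* = 2/1.044233 = 1.91528.
ρ_SOR = ω* − 1 ≈ 0.91528.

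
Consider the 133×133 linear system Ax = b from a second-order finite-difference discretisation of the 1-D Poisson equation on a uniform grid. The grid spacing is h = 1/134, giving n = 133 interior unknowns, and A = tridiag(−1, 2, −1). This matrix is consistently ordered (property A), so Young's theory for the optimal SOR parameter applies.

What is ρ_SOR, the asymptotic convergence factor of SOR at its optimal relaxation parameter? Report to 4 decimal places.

ρ_SOR = 0.9542

ρ_J = max_k |cos(kπ/134)| = cos(π/134) = 0.9997
√(1−ρ_J²) simplifies to sin(π/134) = 0.02344.
Then 2/(1+√(1−ρ_J²)) = 2/(1+0.02344); ω* = 2/1.02344 = 1.9542.
At ω = 1.9542 every |λ(B_ω)| = ω−1, so ρ_SOR = 0.9542.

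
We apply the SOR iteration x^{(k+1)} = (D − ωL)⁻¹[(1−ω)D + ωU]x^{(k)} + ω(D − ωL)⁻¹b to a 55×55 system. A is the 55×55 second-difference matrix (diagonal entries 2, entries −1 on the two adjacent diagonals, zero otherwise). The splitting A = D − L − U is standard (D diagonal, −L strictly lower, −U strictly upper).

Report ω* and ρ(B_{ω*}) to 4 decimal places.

ρ_J = max_k |cos(kπ/56)| = cos(π/56) = 0.9984
√(1 − cos²(π/56)) = sin(π/56) ≈ 0.05607.
Young: ω* = 2/(1+√(1−ρ_J²)) = 2/(1+0.05607) = 2/1.05607 = 1.8938.
ρ_SOR = ω* − 1 ≈ 0.8938.

ω* = 1.8938, ρ_SOR = 0.8938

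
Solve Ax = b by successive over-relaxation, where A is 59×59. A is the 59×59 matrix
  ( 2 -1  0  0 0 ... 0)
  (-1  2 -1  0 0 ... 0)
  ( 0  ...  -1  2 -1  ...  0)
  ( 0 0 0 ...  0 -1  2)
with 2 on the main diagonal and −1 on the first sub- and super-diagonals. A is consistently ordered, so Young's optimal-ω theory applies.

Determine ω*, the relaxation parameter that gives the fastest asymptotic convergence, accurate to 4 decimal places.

[ρ_J] n=59: ρ(B_J) = cos(π/(n+1)) = cos(π/60) = 0.9986.
root = sin(π/60) = 0.05234  (since 1−cos² = sin²).
ω* = 2 / (1 + 0.05234) = 2 / 1.05234 ≈ 1.9005.
ρ_SOR = ω* − 1 = 1.9005 − 1 = 0.9005.

ω* = 1.9005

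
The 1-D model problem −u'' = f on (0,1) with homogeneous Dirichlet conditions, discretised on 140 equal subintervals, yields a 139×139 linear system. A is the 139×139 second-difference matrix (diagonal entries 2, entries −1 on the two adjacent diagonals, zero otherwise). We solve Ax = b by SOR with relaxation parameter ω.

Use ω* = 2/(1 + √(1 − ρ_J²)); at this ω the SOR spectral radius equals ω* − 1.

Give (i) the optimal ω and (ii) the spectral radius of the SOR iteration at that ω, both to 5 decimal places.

ω* = 1.95611, ρ_SOR = 0.95611

½·tridiag(1,0,1) at n=139: λ_k = cos(kπ/140); max |λ| at k=1 ⇒ ρ_J = cos(π/140) ≈ 0.99975.
root = sin(π/140) = 0.022438  (since 1−cos² = sin²).
ω* = 2/(1 + 0.022438) = 2/1.022438 = 1.95611.
ρ(B_{ω*}) = ω*−1 = 0.95611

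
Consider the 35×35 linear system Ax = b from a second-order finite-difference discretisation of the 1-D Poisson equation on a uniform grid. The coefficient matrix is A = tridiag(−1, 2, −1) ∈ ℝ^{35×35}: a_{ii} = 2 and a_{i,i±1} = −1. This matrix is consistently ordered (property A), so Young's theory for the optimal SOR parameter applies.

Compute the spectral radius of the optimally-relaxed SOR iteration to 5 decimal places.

ρ_SOR = 0.83966

½·tridiag(1,0,1) at n=35: λ_k = cos(kπ/36); max |λ| at k=1 ⇒ ρ_J = cos(π/36) ≈ 0.99619.
√(1−ρ_J²) simplifies to sin(π/36) = 0.087156.
Young: ω* = 2/(1+√(1−ρ_J²)) = 2/(1+0.087156) = 2/1.087156 = 1.83966.
[ρ_SOR] ω* − 1 = 0.83966.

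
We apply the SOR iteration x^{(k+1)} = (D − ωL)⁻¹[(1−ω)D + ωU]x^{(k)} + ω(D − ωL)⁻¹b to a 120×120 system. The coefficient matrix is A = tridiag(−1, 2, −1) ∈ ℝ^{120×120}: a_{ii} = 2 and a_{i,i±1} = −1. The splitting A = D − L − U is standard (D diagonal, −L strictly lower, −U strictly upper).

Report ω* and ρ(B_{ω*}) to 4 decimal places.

ω* = 1.9494, ρ_SOR = 0.9494

n=120: λ(B_J) = 1 − λ(A)/2 = cos(kπ/121); k=1 gives ρ_J = 0.9997.
√(1−ρ_J²) simplifies to sin(π/121) = 0.02596.
[ω*] 2 ÷ (1 + 0.02596) = 2 ÷ 1.02596 = 1.9494.
ρ(B_{ω*}) = ω*−1 = 0.9494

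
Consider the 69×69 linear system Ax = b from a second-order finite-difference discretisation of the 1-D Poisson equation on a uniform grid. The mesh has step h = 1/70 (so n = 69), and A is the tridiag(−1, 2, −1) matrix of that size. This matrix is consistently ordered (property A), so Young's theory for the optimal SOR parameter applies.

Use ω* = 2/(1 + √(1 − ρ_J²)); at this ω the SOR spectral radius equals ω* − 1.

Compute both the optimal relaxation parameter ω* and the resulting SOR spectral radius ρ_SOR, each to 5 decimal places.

With n=69, ρ(Jacobi) = cos(π/70) = 0.99899.
root = sin(π/70) = 0.044865  (since 1−cos² = sin²).
[ω*] 2 ÷ (1 + 0.044865) = 2 ÷ 1.044865 = 1.91412.
ρ_SOR = ω* − 1 = 1.91412 − 1 = 0.91412.

ω* = 1.91412, ρ_SOR = 0.91412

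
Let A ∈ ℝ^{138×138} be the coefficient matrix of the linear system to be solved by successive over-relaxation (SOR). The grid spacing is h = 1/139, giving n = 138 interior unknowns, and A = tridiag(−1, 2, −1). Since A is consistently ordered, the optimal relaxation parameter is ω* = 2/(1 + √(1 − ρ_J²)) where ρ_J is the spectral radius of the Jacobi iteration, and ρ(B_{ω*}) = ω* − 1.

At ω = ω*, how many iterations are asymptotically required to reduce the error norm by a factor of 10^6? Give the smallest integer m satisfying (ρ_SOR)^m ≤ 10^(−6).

m = 306

ρ_J = max_k |cos(kπ/139)| = cos(π/139) = 0.9997446
√(1 − cos²(π/139)) = sin(π/139) ≈ 0.0225995.
[ω*] 2 ÷ (1 + 0.0225995) = 2 ÷ 1.0225995 = 1.9557999.
At ω = 1.9557999 every |λ(B_ω)| = ω−1, so ρ_SOR = 0.9557999.
m ≥ 6·ln10 / (−ln 0.9557999) = 305.607; smallest integer m = 306.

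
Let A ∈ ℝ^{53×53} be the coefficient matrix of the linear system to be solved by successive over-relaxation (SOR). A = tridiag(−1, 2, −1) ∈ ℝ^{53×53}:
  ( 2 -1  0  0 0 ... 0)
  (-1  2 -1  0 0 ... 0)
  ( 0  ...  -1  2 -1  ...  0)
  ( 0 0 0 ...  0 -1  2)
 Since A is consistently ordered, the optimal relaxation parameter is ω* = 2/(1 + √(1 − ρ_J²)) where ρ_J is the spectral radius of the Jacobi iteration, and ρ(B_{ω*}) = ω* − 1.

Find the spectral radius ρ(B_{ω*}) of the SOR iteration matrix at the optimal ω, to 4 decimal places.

ρ_SOR = 0.8901

[ρ_J] n=53: ρ(B_J) = cos(π/(n+1)) = cos(π/54) = 0.9983.
√(1−ρ_J²) simplifies to sin(π/54) = 0.05814.
ω* = 2/(1+0.05814) = 1.8901
At ω = 1.8901 every |λ(B_ω)| = ω−1, so ρ_SOR = 0.8901.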